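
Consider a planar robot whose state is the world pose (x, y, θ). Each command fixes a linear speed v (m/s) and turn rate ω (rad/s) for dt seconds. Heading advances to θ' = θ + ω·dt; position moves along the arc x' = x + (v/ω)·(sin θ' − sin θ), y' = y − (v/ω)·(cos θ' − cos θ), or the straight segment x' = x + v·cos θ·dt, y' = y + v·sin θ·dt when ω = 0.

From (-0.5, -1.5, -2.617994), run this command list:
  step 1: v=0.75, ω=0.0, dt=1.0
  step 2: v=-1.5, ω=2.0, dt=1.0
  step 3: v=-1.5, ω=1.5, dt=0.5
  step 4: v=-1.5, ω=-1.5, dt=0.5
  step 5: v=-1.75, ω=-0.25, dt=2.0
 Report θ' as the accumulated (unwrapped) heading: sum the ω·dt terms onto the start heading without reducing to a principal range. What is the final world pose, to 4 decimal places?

(-4.7508, 2.3812, -1.1180)

step 1: θ'=-2.6180 (straight) → pose (-1.1495, -1.8750, -2.6180)
step 2: θ'=-0.6180 (R=-0.7500) → pose (-1.0900, -0.6142, -0.6180)
step 3: θ'=0.1320 (R=-1.0000) → pose (-1.8010, -0.4379, 0.1320)
step 4: θ'=-0.6180 (R=1.0000) → pose (-2.5120, -0.2617, -0.6180)
step 5: θ'=-1.1180 (R=7.0000) → pose (-4.7508, 2.3812, -1.1180)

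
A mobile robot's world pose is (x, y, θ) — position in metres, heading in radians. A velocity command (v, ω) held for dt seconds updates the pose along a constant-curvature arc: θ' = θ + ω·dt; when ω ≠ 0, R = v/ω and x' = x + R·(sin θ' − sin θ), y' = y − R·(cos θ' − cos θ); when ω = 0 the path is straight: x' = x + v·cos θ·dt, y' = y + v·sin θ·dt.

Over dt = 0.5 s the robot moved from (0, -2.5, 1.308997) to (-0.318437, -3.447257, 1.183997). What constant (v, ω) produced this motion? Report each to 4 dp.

Δθ = 1.183997 − 1.308997 = -0.125000
ω = Δθ/dt = -0.125000/0.5 = -0.2500
R = −Δy/(cos θ' − cos θ) = 8.0000
v = R·ω = 8.0000·-0.2500 = -2.0000

v = -2.0000, ω = -0.2500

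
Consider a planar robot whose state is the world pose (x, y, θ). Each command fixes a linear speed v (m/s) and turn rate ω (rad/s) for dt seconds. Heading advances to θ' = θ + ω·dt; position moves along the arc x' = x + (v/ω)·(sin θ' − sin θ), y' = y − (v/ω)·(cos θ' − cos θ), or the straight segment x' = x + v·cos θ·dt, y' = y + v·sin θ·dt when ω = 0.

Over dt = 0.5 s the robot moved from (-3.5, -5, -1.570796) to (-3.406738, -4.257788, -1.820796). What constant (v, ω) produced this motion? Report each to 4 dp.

v = -1.5000, ω = -0.5000

Δθ = -1.820796 − -1.570796 = -0.250000
ω = Δθ/dt = -0.250000/0.5 = -0.5000
R = −Δy/(cos θ' − cos θ) = 3.0000
v = R·ω = 3.0000·-0.5000 = -1.5000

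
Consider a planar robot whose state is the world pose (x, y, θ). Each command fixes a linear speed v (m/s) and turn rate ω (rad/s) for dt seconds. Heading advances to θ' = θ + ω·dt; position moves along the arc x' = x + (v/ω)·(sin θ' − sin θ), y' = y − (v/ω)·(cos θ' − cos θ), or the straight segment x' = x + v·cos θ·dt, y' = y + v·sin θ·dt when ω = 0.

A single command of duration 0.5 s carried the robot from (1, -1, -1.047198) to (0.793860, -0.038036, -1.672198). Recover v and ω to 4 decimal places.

v = -2.0000, ω = -1.2500

Δθ = -1.672198 − -1.047198 = -0.625000
ω = Δθ/dt = -0.625000/0.5 = -1.2500
R = −Δy/(cos θ' − cos θ) = 1.6000
v = R·ω = 1.6000·-1.2500 = -2.0000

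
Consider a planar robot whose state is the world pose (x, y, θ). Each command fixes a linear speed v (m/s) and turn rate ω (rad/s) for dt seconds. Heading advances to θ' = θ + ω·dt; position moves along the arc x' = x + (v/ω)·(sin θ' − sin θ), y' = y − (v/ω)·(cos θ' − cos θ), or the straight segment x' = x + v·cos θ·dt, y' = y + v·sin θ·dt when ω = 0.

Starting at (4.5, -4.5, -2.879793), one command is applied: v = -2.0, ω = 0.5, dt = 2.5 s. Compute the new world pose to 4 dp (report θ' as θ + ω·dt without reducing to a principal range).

θ' = -2.8798 + 0.5·2.5 = -1.6298
R = v/ω = -2.0/0.5 = -4.0000
x' = 4.5 + -4.0000·(sin -1.6298 − sin -2.8798) = 7.4578
y' = -4.5 − -4.0000·(cos -1.6298 − cos -2.8798) = -0.8721

(7.4578, -0.8721, -1.6298)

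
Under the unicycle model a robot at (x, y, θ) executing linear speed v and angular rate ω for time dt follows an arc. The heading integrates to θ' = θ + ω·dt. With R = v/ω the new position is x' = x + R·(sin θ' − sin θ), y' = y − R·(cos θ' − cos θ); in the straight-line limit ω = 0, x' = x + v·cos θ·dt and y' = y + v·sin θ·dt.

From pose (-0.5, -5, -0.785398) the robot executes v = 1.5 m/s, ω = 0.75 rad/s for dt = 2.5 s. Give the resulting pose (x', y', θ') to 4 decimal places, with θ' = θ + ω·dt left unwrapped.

(2.6871, -4.5115, 1.0896)

θ' = -0.7854 + 0.75·2.5 = 1.0896
R = v/ω = 1.5/0.75 = 2.0000
x' = -0.5 + 2.0000·(sin 1.0896 − sin -0.7854) = 2.6871
y' = -5 − 2.0000·(cos 1.0896 − cos -0.7854) = -4.5115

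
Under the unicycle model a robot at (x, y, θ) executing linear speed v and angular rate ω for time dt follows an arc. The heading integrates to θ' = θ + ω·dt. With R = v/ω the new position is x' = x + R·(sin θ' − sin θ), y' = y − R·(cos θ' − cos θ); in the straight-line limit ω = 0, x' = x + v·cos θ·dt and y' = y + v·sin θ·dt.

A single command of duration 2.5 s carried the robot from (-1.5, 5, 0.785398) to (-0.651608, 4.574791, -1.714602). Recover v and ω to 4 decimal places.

v = 0.5000, ω = -1.0000

Δθ = -1.714602 − 0.785398 = -2.500000
ω = Δθ/dt = -2.500000/2.5 = -1.0000
R = Δx/(sin θ' − sin θ) = -0.5000
v = R·ω = -0.5000·-1.0000 = 0.5000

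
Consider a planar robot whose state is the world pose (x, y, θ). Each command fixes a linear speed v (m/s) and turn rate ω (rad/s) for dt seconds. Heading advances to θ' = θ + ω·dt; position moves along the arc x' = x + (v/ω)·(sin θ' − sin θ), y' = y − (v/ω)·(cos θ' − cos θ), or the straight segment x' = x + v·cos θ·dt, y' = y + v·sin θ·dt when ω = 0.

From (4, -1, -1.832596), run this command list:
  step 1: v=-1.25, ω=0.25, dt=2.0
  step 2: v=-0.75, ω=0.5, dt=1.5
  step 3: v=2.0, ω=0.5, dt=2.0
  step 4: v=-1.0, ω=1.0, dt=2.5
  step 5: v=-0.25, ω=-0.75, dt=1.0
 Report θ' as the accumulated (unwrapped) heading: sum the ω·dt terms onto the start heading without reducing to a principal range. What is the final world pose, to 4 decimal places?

step 1: θ'=-1.3326 (R=-5.0000) → pose (4.0292, 1.4739, -1.3326)
step 2: θ'=-0.5826 (R=-1.5000) → pose (3.3968, 2.3725, -0.5826)
step 3: θ'=0.4174 (R=4.0000) → pose (7.2192, 2.0561, 0.4174)
step 4: θ'=2.9174 (R=-1.0000) → pose (7.4022, 0.1669, 2.9174)
step 5: θ'=2.1674 (R=0.3333) → pose (7.6039, 0.0292, 2.1674)

(7.6039, 0.0292, 2.1674)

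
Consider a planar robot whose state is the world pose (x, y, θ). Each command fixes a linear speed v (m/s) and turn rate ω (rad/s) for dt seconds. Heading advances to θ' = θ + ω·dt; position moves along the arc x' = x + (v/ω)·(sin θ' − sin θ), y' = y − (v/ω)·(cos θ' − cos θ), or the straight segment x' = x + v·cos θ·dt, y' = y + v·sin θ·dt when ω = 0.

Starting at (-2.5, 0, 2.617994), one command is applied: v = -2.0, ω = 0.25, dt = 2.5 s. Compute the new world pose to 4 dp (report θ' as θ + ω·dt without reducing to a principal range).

(2.3098, -1.0307, 3.2430)

θ' = 2.6180 + 0.25·2.5 = 3.2430
R = v/ω = -2.0/0.25 = -8.0000
x' = -2.5 + -8.0000·(sin 3.2430 − sin 2.6180) = 2.3098
y' = 0 − -8.0000·(cos 3.2430 − cos 2.6180) = -1.0307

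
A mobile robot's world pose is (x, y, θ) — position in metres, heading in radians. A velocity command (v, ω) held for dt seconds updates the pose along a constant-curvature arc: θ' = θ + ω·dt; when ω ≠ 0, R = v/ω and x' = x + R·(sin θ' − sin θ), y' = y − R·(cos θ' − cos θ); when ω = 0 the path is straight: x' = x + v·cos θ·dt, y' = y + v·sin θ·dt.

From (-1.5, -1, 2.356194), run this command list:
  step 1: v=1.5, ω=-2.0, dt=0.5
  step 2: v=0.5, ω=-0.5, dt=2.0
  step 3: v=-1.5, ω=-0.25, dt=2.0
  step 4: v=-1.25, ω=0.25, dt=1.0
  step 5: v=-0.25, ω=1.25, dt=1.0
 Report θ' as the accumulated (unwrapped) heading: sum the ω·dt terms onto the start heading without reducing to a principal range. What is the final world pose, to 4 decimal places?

step 1: θ'=1.3562 (R=-0.7500) → pose (-1.7025, -0.3100, 1.3562)
step 2: θ'=0.3562 (R=-1.0000) → pose (-1.0741, 0.4143, 0.3562)
step 3: θ'=-0.1438 (R=6.0000) → pose (-4.0262, 0.0996, -0.1438)
step 4: θ'=0.1062 (R=-5.0000) → pose (-5.2728, 0.1231, 0.1062)
step 5: θ'=1.3562 (R=-0.2000) → pose (-5.4470, -0.0332, 1.3562)

(-5.4470, -0.0332, 1.3562)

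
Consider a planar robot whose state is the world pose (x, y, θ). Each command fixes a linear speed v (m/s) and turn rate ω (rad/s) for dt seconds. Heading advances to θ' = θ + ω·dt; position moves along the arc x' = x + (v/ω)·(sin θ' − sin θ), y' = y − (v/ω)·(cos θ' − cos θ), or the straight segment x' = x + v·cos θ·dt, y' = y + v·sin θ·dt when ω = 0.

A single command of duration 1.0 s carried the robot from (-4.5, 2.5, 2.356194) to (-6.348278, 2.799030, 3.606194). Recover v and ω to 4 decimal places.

Δθ = 3.606194 − 2.356194 = 1.250000
ω = Δθ/dt = 1.250000/1.0 = 1.2500
R = Δx/(sin θ' − sin θ) = 1.6000
v = R·ω = 1.6000·1.2500 = 2.0000

v = 2.0000, ω = 1.2500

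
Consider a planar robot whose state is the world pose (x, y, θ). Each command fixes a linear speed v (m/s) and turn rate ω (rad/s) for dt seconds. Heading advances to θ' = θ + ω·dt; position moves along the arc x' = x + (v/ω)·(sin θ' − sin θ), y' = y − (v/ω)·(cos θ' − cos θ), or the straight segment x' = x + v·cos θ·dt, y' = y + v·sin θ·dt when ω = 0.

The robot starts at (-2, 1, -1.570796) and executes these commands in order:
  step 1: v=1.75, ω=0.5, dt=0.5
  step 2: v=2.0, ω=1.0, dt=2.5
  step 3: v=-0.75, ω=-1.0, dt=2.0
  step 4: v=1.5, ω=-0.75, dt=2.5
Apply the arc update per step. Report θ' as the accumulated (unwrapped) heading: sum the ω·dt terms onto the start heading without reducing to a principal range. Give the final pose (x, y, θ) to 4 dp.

(0.0522, -3.5272, -2.6958)

step 1: θ'=-1.3208 (R=3.5000) → pose (-1.8912, 0.1341, -1.3208)
step 2: θ'=1.1792 (R=2.0000) → pose (1.8952, -0.1344, 1.1792)
step 3: θ'=-0.8208 (R=0.7500) → pose (0.6532, -0.3594, -0.8208)
step 4: θ'=-2.6958 (R=-2.0000) → pose (0.0522, -3.5272, -2.6958)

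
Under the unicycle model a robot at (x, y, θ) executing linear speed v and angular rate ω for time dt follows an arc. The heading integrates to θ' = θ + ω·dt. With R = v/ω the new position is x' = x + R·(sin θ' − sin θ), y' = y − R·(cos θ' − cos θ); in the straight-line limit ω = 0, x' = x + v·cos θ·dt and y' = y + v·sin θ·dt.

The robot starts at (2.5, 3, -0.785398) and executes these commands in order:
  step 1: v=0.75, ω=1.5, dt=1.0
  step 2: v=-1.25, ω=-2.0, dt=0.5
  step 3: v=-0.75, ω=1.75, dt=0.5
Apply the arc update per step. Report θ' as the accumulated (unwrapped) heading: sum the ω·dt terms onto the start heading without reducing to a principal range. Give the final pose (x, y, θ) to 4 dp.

(2.2367, 2.7932, 0.5896)

step 1: θ'=0.7146 (R=0.5000) → pose (3.1812, 2.9759, 0.7146)
step 2: θ'=-0.2854 (R=0.6250) → pose (2.5957, 2.8483, -0.2854)
step 3: θ'=0.5896 (R=-0.4286) → pose (2.2367, 2.7932, 0.5896)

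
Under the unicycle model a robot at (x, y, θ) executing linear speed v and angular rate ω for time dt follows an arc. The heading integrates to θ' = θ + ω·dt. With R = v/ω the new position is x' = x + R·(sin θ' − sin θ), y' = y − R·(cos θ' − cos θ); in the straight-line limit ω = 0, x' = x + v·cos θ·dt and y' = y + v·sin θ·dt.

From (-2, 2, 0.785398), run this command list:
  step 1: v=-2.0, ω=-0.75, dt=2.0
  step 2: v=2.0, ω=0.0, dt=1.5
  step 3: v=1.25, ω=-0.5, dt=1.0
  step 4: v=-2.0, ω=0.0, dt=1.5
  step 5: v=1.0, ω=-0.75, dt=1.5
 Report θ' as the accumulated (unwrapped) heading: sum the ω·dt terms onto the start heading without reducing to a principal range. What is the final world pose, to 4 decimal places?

(-3.9997, 0.3085, -2.3396)

step 1: θ'=-0.7146 (R=2.6667) → pose (-5.6331, 1.8713, -0.7146)
step 2: θ'=-0.7146 (straight) → pose (-3.3671, -0.0946, -0.7146)
step 3: θ'=-1.2146 (R=-2.5000) → pose (-2.6623, -1.1112, -1.2146)
step 4: θ'=-1.2146 (straight) → pose (-3.7084, 1.7005, -1.2146)
step 5: θ'=-2.3396 (R=-1.3333) → pose (-3.9997, 0.3085, -2.3396)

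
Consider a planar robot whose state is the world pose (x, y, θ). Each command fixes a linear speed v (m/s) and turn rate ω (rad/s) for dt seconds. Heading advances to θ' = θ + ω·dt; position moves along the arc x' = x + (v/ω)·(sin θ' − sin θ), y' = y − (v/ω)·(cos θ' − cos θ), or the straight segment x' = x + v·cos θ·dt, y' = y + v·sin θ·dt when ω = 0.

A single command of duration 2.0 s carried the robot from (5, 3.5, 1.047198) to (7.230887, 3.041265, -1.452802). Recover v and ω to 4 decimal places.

v = 1.5000, ω = -1.2500

Δθ = -1.452802 − 1.047198 = -2.500000
ω = Δθ/dt = -2.500000/2.0 = -1.2500
R = Δx/(sin θ' − sin θ) = -1.2000
v = R·ω = -1.2000·-1.2500 = 1.5000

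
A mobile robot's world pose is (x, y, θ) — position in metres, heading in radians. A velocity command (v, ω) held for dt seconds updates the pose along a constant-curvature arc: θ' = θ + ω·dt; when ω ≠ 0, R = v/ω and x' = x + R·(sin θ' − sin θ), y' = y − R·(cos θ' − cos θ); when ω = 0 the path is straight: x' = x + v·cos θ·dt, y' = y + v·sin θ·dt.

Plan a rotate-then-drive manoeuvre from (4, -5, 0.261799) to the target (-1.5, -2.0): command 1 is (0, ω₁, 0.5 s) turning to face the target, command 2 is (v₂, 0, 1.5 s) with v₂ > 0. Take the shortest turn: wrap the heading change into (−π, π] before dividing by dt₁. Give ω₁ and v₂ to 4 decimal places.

ω₁ = 4.7609, v₂ = 4.1767

heading to target = atan2(-2−-5, -1.5−4) = 2.6422
Δθ = wrap(2.6422 − 0.2618) = 2.3804; ω₁ = Δθ/dt₁ = 4.7609
distance = √((-1.5−4)² + (-2−-5)²) = 6.2650; v₂ = distance/dt₂ = 4.1767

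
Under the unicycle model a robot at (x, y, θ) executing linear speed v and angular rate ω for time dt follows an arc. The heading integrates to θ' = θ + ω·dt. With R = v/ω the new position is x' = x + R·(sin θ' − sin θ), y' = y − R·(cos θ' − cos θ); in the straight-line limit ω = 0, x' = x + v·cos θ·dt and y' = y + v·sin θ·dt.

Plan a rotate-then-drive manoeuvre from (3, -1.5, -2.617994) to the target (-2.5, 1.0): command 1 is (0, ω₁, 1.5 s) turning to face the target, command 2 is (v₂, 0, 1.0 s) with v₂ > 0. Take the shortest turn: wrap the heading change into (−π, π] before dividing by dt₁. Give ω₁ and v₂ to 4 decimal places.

ω₁ = -0.6335, v₂ = 6.0415

heading to target = atan2(1−-1.5, -2.5−3) = 2.7150
Δθ = wrap(2.7150 − -2.6180) = -0.9502; ω₁ = Δθ/dt₁ = -0.6335
distance = √((-2.5−3)² + (1−-1.5)²) = 6.0415; v₂ = distance/dt₂ = 6.0415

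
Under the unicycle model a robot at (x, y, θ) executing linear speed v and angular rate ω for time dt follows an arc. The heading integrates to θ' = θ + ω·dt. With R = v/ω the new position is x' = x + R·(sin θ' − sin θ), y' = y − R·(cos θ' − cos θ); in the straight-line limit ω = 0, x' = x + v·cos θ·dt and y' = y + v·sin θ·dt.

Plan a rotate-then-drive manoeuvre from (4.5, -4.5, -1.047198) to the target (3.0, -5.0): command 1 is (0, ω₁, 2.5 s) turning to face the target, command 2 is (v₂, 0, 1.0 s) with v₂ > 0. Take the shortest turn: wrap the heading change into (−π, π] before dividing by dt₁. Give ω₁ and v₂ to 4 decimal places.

ω₁ = -0.7091, v₂ = 1.5811

heading to target = atan2(-5−-4.5, 3−4.5) = -2.8198
Δθ = wrap(-2.8198 − -1.0472) = -1.7726; ω₁ = Δθ/dt₁ = -0.7091
distance = √((3−4.5)² + (-5−-4.5)²) = 1.5811; v₂ = distance/dt₂ = 1.5811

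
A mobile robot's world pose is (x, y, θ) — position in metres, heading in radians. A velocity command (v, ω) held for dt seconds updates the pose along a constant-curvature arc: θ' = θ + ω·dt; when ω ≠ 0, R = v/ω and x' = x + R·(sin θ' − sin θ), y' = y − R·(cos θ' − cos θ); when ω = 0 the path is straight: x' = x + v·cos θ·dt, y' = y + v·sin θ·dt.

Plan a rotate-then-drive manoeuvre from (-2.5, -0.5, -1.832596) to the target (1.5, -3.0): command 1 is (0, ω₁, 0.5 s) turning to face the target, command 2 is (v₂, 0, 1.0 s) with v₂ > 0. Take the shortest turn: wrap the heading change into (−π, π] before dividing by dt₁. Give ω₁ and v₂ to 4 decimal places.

heading to target = atan2(-3−-0.5, 1.5−-2.5) = -0.5586
Δθ = wrap(-0.5586 − -1.8326) = 1.2740; ω₁ = Δθ/dt₁ = 2.5480
distance = √((1.5−-2.5)² + (-3−-0.5)²) = 4.7170; v₂ = distance/dt₂ = 4.7170

ω₁ = 2.5480, v₂ = 4.7170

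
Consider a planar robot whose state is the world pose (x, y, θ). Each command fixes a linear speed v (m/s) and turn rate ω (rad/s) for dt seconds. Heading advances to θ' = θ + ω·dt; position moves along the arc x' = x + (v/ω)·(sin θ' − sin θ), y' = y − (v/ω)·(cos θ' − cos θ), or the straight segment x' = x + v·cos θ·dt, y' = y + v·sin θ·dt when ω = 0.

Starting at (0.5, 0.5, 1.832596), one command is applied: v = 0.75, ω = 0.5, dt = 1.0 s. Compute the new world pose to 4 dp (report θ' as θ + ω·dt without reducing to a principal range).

θ' = 1.8326 + 0.5·1.0 = 2.3326
R = v/ω = 0.75/0.5 = 1.5000
x' = 0.5 + 1.5000·(sin 2.3326 − sin 1.8326) = 0.1365
y' = 0.5 − 1.5000·(cos 2.3326 − cos 1.8326) = 1.1471

(0.1365, 1.1471, 2.3326)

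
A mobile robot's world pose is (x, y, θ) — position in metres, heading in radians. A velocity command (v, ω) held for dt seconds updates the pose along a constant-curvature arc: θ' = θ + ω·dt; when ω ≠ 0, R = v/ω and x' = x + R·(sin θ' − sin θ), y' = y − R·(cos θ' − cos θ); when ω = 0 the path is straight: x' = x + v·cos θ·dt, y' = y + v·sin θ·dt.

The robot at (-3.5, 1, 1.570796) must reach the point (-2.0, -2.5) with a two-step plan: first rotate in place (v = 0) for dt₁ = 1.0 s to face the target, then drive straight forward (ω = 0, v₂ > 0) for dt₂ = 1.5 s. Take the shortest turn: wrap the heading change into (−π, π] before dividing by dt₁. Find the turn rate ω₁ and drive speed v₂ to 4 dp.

ω₁ = -2.7367, v₂ = 2.5386

heading to target = atan2(-2.5−1, -2−-3.5) = -1.1659
Δθ = wrap(-1.1659 − 1.5708) = -2.7367; ω₁ = Δθ/dt₁ = -2.7367
distance = √((-2−-3.5)² + (-2.5−1)²) = 3.8079; v₂ = distance/dt₂ = 2.5386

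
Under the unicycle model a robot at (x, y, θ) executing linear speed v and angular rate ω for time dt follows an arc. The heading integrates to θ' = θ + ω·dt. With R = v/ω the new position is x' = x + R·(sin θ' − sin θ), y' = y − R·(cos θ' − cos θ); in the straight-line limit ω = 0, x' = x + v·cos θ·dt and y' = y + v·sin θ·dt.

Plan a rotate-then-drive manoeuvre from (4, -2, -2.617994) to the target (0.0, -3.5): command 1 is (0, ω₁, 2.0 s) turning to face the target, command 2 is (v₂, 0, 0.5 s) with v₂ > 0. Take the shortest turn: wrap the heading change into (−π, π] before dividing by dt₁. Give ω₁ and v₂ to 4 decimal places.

heading to target = atan2(-3.5−-2, 0−4) = -2.7828
Δθ = wrap(-2.7828 − -2.6180) = -0.1648; ω₁ = Δθ/dt₁ = -0.0824
distance = √((0−4)² + (-3.5−-2)²) = 4.2720; v₂ = distance/dt₂ = 8.5440

ω₁ = -0.0824, v₂ = 8.5440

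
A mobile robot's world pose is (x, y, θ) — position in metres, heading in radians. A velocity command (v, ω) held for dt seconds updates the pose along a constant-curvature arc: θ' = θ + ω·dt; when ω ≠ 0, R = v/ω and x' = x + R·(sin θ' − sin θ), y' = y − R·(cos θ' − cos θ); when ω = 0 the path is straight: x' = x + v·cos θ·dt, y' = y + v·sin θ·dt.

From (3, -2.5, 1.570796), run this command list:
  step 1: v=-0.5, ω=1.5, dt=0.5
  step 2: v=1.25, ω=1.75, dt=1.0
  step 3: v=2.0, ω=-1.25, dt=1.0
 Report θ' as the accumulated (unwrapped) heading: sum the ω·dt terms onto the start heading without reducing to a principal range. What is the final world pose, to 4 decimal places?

step 1: θ'=2.3208 (R=-0.3333) → pose (3.0894, -2.7272, 2.3208)
step 2: θ'=4.0708 (R=0.7143) → pose (1.9946, -2.7866, 4.0708)
step 3: θ'=2.8208 (R=-1.6000) → pose (0.2082, -3.3474, 2.8208)

(0.2082, -3.3474, 2.8208)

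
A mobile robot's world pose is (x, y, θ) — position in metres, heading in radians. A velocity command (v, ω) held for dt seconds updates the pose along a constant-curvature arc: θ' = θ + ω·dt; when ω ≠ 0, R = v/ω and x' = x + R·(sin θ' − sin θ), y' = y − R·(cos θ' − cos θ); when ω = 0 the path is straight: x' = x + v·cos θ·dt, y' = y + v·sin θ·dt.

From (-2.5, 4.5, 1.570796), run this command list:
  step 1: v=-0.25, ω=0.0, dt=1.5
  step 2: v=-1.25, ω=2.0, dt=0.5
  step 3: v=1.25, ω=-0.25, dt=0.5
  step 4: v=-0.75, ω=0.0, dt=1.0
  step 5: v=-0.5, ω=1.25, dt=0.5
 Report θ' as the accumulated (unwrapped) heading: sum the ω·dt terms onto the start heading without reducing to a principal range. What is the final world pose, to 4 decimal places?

(-1.9124, 3.3960, 3.0708)

step 1: θ'=1.5708 (straight) → pose (-2.5000, 4.1250, 1.5708)
step 2: θ'=2.5708 (R=-0.6250) → pose (-2.2127, 3.5991, 2.5708)
step 3: θ'=2.4458 (R=-5.0000) → pose (-2.7162, 3.9687, 2.4458)
step 4: θ'=2.4458 (straight) → pose (-2.1405, 3.4880, 2.4458)
step 5: θ'=3.0708 (R=-0.4000) → pose (-1.9124, 3.3960, 3.0708)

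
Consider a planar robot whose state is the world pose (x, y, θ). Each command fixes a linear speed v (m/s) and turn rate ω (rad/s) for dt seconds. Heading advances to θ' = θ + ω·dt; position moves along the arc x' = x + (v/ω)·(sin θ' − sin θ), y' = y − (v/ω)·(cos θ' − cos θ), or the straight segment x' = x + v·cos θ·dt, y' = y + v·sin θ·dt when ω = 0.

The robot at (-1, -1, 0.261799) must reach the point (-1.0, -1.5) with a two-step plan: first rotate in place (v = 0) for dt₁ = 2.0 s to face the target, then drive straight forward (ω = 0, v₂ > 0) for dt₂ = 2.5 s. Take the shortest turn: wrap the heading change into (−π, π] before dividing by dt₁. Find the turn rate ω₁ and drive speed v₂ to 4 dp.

heading to target = atan2(-1.5−-1, -1−-1) = -1.5708
Δθ = wrap(-1.5708 − 0.2618) = -1.8326; ω₁ = Δθ/dt₁ = -0.9163
distance = √((-1−-1)² + (-1.5−-1)²) = 0.5000; v₂ = distance/dt₂ = 0.2000

ω₁ = -0.9163, v₂ = 0.2000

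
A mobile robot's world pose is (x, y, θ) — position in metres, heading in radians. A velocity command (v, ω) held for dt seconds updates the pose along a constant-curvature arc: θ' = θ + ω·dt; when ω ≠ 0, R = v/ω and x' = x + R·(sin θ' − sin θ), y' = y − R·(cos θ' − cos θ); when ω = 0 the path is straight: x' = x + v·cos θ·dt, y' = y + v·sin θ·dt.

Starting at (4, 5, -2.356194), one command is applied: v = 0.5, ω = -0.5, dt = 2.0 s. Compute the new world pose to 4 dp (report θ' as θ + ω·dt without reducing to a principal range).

θ' = -2.3562 + -0.5·2.0 = -3.3562
R = v/ω = 0.5/-0.5 = -1.0000
x' = 4 + -1.0000·(sin -3.3562 − sin -2.3562) = 3.0799
y' = 5 − -1.0000·(cos -3.3562 − cos -2.3562) = 4.7300

(3.0799, 4.7300, -3.3562)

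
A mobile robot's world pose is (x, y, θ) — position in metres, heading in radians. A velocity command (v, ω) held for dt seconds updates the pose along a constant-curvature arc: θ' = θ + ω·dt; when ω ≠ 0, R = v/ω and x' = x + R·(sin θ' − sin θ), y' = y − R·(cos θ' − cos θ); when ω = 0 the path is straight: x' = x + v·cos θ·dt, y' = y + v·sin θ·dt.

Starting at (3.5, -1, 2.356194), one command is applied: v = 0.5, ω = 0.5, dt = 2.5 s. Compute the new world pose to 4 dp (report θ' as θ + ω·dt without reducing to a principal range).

θ' = 2.3562 + 0.5·2.5 = 3.6062
R = v/ω = 0.5/0.5 = 1.0000
x' = 3.5 + 1.0000·(sin 3.6062 − sin 2.3562) = 2.3448
y' = -1 − 1.0000·(cos 3.6062 − cos 2.3562) = -0.8131

(2.3448, -0.8131, 3.6062)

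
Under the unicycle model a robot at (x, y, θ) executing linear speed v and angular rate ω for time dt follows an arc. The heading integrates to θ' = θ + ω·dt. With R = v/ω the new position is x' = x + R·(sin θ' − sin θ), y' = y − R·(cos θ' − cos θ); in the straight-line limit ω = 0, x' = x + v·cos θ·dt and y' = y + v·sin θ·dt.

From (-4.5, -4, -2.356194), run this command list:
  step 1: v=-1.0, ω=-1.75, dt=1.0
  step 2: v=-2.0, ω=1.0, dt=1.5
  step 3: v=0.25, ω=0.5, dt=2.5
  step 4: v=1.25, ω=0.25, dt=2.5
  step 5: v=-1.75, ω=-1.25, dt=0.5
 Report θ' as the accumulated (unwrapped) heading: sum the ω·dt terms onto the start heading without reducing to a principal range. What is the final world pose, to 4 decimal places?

(-0.0823, -7.1088, -1.3562)

step 1: θ'=-4.1062 (R=0.5714) → pose (-3.6263, -4.0785, -4.1062)
step 2: θ'=-2.6062 (R=-2.0000) → pose (-0.9623, -4.6591, -2.6062)
step 3: θ'=-1.3562 (R=0.5000) → pose (-1.1958, -5.1956, -1.3562)
step 4: θ'=-0.7312 (R=5.0000) → pose (0.3508, -7.8527, -0.7312)
step 5: θ'=-1.3562 (R=1.4000) → pose (-0.0823, -7.1088, -1.3562)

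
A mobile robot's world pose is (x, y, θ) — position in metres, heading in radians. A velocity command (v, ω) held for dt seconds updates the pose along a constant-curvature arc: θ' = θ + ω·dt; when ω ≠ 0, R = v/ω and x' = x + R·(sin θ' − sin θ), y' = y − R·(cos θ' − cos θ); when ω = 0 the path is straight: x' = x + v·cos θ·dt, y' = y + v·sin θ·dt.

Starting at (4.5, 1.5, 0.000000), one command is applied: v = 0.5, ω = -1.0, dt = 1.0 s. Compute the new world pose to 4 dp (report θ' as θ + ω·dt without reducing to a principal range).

θ' = 0.0000 + -1.0·1.0 = -1.0000
R = v/ω = 0.5/-1.0 = -0.5000
x' = 4.5 + -0.5000·(sin -1.0000 − sin 0.0000) = 4.9207
y' = 1.5 − -0.5000·(cos -1.0000 − cos 0.0000) = 1.2702

(4.9207, 1.2702, -1.0000)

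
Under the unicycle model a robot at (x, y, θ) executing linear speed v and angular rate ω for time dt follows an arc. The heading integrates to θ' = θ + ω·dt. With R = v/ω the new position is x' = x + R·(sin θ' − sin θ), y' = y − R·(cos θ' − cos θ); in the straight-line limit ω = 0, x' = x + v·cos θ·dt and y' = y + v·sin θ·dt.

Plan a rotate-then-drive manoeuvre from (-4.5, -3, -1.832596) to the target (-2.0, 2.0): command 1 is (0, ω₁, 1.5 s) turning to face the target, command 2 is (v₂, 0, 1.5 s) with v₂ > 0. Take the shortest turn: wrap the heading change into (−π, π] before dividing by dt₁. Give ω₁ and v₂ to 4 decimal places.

ω₁ = 1.9598, v₂ = 3.7268

heading to target = atan2(2−-3, -2−-4.5) = 1.1071
Δθ = wrap(1.1071 − -1.8326) = 2.9397; ω₁ = Δθ/dt₁ = 1.9598
distance = √((-2−-4.5)² + (2−-3)²) = 5.5902; v₂ = distance/dt₂ = 3.7268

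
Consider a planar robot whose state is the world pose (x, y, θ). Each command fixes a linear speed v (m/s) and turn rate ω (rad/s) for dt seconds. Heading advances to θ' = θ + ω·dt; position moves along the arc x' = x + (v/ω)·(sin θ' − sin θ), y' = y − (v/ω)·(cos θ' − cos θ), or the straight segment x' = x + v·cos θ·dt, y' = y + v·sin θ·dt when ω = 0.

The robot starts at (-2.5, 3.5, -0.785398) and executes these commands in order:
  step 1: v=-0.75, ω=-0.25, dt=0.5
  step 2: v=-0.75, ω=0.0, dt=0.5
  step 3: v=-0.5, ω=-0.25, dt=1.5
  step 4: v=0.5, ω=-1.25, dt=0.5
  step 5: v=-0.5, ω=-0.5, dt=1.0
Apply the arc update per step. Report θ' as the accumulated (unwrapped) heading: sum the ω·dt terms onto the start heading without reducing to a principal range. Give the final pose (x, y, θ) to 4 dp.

step 1: θ'=-0.9104 (R=3.0000) → pose (-2.7479, 3.7810, -0.9104)
step 2: θ'=-0.9104 (straight) → pose (-2.9780, 4.0772, -0.9104)
step 3: θ'=-1.2854 (R=2.0000) → pose (-3.3176, 4.7410, -1.2854)
step 4: θ'=-1.9104 (R=-0.4000) → pose (-3.3242, 4.4951, -1.9104)
step 5: θ'=-2.4104 (R=1.0000) → pose (-3.0491, 4.9064, -2.4104)

(-3.0491, 4.9064, -2.4104)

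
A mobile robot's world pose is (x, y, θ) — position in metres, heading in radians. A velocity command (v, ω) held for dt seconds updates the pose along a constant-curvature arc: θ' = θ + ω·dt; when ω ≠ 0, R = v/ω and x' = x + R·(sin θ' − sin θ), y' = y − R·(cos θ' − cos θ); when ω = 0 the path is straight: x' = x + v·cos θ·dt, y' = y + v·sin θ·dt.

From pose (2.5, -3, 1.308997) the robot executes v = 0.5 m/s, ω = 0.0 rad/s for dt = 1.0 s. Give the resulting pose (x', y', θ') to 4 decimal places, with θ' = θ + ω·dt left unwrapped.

θ' = 1.3090 + 0.0·1.0 = 1.3090
ω = 0 → straight: x' = 2.5 + 0.5·cos(1.3090)·1.0 = 2.6294
y' = -3 + 0.5·sin(1.3090)·1.0 = -2.5170

(2.6294, -2.5170, 1.3090)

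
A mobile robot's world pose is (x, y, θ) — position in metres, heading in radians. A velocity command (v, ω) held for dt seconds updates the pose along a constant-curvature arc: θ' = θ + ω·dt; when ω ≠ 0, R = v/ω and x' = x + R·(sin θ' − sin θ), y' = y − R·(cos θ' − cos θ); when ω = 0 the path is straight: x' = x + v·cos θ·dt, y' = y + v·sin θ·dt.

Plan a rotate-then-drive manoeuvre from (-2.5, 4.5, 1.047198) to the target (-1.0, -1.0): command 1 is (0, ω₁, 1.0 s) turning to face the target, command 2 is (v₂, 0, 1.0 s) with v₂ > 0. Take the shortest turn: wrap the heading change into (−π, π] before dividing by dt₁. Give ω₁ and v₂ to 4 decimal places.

ω₁ = -2.3517, v₂ = 5.7009

heading to target = atan2(-1−4.5, -1−-2.5) = -1.3045
Δθ = wrap(-1.3045 − 1.0472) = -2.3517; ω₁ = Δθ/dt₁ = -2.3517
distance = √((-1−-2.5)² + (-1−4.5)²) = 5.7009; v₂ = distance/dt₂ = 5.7009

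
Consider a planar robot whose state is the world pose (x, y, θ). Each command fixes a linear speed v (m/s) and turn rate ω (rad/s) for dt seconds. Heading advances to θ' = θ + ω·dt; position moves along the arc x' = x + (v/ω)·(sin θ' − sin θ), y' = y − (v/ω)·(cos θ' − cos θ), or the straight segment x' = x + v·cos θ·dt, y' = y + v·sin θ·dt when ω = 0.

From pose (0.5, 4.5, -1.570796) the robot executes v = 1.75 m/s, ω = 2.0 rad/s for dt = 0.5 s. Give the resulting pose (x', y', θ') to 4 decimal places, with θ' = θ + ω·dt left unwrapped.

(0.9022, 3.7637, -0.5708)

θ' = -1.5708 + 2.0·0.5 = -0.5708
R = v/ω = 1.75/2.0 = 0.8750
x' = 0.5 + 0.8750·(sin -0.5708 − sin -1.5708) = 0.9022
y' = 4.5 − 0.8750·(cos -0.5708 − cos -1.5708) = 3.7637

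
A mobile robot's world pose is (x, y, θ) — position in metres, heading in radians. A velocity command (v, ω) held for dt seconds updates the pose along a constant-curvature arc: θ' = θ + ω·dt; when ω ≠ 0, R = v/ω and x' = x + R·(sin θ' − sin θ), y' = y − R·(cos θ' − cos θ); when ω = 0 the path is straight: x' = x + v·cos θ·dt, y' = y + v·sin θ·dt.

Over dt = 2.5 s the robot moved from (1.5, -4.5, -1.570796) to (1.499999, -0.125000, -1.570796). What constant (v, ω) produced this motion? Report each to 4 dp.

v = -1.7500, ω = 0.0000

Δθ = -1.570796 − -1.570796 = 0.000000
ω = Δθ/dt = 0.000000/2.5 = 0.0000
ω = 0 → v = (Δx·cos θ + Δy·sin θ)/dt = -1.7500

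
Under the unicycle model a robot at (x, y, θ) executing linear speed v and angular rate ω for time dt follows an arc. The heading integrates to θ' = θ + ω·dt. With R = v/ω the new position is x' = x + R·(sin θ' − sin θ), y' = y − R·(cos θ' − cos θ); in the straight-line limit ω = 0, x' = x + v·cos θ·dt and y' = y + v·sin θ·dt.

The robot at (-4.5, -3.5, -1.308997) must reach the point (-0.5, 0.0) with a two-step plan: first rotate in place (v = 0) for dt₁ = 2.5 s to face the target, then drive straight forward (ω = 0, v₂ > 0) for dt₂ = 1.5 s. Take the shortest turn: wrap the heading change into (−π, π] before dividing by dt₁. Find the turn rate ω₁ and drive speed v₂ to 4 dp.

ω₁ = 0.8111, v₂ = 3.5434

heading to target = atan2(0−-3.5, -0.5−-4.5) = 0.7188
Δθ = wrap(0.7188 − -1.3090) = 2.0278; ω₁ = Δθ/dt₁ = 0.8111
distance = √((-0.5−-4.5)² + (0−-3.5)²) = 5.3151; v₂ = distance/dt₂ = 3.5434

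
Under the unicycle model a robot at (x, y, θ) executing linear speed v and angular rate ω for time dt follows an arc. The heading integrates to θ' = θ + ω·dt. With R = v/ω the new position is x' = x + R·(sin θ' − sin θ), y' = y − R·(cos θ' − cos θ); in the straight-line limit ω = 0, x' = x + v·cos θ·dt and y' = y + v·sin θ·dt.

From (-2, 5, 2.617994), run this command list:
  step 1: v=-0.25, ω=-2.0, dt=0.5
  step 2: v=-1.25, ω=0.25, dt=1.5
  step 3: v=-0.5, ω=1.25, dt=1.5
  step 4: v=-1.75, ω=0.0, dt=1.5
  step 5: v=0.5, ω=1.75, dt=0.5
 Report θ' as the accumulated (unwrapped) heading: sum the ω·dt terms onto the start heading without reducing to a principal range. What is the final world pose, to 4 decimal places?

(0.9929, 4.4707, 4.7430)

step 1: θ'=1.6180 (R=0.1250) → pose (-1.9376, 4.8976, 1.6180)
step 2: θ'=1.9930 (R=-5.0000) → pose (-1.5042, 3.0847, 1.9930)
step 3: θ'=3.8680 (R=-0.4000) → pose (-0.8736, 2.9496, 3.8680)
step 4: θ'=3.8680 (straight) → pose (1.0888, 4.6931, 3.8680)
step 5: θ'=4.7430 (R=0.2857) → pose (0.9929, 4.4707, 4.7430)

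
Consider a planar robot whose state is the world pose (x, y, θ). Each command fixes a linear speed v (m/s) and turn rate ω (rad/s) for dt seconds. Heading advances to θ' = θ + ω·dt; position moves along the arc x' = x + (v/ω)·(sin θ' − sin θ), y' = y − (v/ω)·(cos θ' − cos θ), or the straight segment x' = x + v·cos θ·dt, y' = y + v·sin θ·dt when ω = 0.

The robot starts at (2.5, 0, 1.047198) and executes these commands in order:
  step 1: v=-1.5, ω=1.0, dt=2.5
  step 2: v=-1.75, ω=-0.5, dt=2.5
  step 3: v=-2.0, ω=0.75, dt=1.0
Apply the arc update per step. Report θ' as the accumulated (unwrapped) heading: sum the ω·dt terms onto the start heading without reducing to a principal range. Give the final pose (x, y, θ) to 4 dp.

step 1: θ'=3.5472 (R=-1.5000) → pose (4.3909, -2.1283, 3.5472)
step 2: θ'=2.2972 (R=3.5000) → pose (8.3884, -3.0197, 2.2972)
step 3: θ'=3.0472 (R=-2.6667) → pose (10.1306, -3.9033, 3.0472)

(10.1306, -3.9033, 3.0472)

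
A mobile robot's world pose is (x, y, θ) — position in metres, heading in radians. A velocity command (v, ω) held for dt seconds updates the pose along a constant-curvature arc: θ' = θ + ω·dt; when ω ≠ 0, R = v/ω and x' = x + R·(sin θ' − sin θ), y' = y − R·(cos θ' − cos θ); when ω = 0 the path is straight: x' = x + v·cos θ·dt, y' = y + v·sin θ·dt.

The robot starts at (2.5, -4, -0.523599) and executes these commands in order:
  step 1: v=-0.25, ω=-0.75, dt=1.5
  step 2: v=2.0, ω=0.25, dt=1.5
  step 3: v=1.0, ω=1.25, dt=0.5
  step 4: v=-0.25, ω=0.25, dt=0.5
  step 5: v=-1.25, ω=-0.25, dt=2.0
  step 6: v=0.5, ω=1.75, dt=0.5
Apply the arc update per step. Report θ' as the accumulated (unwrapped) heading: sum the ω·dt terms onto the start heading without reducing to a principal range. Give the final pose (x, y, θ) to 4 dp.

(1.2702, -5.3894, -0.1486)

step 1: θ'=-1.6486 (R=0.3333) → pose (2.3343, -3.6854, -1.6486)
step 2: θ'=-1.2736 (R=8.0000) → pose (2.6609, -6.6499, -1.2736)
step 3: θ'=-0.6486 (R=0.8000) → pose (2.9425, -7.0532, -0.6486)
step 4: θ'=-0.5236 (R=-1.0000) → pose (2.8385, -6.9841, -0.5236)
step 5: θ'=-1.0236 (R=5.0000) → pose (1.0685, -5.2555, -1.0236)
step 6: θ'=-0.1486 (R=0.2857) → pose (1.2702, -5.3894, -0.1486)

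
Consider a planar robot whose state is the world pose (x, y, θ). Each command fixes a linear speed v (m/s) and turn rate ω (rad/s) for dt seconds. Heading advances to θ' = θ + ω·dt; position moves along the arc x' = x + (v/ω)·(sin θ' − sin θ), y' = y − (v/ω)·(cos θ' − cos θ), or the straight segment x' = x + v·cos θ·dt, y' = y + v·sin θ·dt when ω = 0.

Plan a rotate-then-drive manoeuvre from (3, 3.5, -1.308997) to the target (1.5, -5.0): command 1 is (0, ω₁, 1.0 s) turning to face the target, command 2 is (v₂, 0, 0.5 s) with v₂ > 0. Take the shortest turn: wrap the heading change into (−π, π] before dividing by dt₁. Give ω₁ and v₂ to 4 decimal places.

heading to target = atan2(-5−3.5, 1.5−3) = -1.7455
Δθ = wrap(-1.7455 − -1.3090) = -0.4365; ω₁ = Δθ/dt₁ = -0.4365
distance = √((1.5−3)² + (-5−3.5)²) = 8.6313; v₂ = distance/dt₂ = 17.2627

ω₁ = -0.4365, v₂ = 17.2627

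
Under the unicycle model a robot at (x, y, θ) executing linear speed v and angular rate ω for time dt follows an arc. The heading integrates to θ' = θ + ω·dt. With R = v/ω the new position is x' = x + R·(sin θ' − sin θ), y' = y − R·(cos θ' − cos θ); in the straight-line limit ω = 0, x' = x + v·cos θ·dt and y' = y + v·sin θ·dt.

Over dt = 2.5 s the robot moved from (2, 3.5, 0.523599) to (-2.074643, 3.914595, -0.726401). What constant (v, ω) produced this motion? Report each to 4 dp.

v = -1.7500, ω = -0.5000

Δθ = -0.726401 − 0.523599 = -1.250000
ω = Δθ/dt = -1.250000/2.5 = -0.5000
R = Δx/(sin θ' − sin θ) = 3.5000
v = R·ω = 3.5000·-0.5000 = -1.7500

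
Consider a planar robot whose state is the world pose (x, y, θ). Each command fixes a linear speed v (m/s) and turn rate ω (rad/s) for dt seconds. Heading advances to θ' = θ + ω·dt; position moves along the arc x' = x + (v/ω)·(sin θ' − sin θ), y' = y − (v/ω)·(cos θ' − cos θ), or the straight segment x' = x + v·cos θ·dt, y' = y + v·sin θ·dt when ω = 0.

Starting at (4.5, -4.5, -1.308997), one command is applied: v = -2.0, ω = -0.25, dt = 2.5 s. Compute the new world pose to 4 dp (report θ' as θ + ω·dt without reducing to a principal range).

θ' = -1.3090 + -0.25·2.5 = -1.9340
R = v/ω = -2.0/-0.25 = 8.0000
x' = 4.5 + 8.0000·(sin -1.9340 − sin -1.3090) = 4.7493
y' = -4.5 − 8.0000·(cos -1.9340 − cos -1.3090) = 0.4127

(4.7493, 0.4127, -1.9340)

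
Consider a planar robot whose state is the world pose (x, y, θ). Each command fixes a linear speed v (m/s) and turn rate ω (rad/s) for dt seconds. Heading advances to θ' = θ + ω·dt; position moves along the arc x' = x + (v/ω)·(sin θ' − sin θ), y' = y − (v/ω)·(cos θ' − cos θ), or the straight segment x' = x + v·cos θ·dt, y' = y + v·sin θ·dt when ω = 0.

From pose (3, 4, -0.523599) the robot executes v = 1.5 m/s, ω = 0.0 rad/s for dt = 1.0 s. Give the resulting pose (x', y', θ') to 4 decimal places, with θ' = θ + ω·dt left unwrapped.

θ' = -0.5236 + 0.0·1.0 = -0.5236
ω = 0 → straight: x' = 3 + 1.5·cos(-0.5236)·1.0 = 4.2990
y' = 4 + 1.5·sin(-0.5236)·1.0 = 3.2500

(4.2990, 3.2500, -0.5236)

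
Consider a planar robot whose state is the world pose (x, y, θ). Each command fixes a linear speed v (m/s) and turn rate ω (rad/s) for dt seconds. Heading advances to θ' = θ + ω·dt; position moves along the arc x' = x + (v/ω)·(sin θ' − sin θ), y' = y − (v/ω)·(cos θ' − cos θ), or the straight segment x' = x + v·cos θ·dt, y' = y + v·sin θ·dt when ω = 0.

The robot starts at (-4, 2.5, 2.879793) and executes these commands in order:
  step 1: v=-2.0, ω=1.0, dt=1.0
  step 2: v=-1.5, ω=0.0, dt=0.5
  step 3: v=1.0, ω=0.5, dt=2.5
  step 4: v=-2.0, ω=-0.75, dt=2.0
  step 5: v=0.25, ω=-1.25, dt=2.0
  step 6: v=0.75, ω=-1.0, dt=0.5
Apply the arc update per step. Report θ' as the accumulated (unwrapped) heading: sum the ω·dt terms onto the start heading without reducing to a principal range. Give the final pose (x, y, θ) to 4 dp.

(-0.9153, 5.1512, 0.6298)

step 1: θ'=3.8798 (R=-2.0000) → pose (-2.1364, 2.9525, 3.8798)
step 2: θ'=3.8798 (straight) → pose (-1.5817, 3.4572, 3.8798)
step 3: θ'=5.1298 (R=2.0000) → pose (-2.0641, 1.1671, 5.1298)
step 4: θ'=3.6298 (R=2.6667) → pose (-0.8771, 4.6032, 3.6298)
step 5: θ'=1.1298 (R=-0.2000) → pose (-1.1518, 4.8653, 1.1298)
step 6: θ'=0.6298 (R=-0.7500) → pose (-0.9153, 5.1512, 0.6298)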